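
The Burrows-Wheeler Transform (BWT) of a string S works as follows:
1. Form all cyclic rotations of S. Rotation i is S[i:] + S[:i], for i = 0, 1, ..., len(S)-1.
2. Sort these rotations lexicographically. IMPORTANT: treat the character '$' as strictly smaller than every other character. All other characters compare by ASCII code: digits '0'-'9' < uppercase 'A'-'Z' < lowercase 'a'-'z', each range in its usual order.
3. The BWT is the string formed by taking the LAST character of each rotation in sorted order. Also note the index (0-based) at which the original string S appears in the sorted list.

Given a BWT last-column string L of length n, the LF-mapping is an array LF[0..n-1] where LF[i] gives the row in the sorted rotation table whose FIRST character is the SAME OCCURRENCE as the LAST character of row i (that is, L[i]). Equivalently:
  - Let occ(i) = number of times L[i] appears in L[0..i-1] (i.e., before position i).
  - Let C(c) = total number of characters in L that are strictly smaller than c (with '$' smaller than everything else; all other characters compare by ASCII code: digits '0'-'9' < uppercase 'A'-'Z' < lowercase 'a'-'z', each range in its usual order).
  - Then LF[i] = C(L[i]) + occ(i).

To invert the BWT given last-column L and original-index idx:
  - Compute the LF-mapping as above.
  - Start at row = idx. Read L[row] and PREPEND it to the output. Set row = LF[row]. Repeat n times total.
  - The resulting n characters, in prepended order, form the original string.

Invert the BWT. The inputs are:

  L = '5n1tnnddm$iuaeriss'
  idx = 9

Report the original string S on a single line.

Answer: misunderstandin15$

Derivation:
LF mapping: 2 10 1 16 11 12 4 5 9 0 7 17 3 6 13 8 14 15
Walk LF starting at row 9, prepending L[row]:
  step 1: row=9, L[9]='$', prepend. Next row=LF[9]=0
  step 2: row=0, L[0]='5', prepend. Next row=LF[0]=2
  step 3: row=2, L[2]='1', prepend. Next row=LF[2]=1
  step 4: row=1, L[1]='n', prepend. Next row=LF[1]=10
  step 5: row=10, L[10]='i', prepend. Next row=LF[10]=7
  step 6: row=7, L[7]='d', prepend. Next row=LF[7]=5
  step 7: row=5, L[5]='n', prepend. Next row=LF[5]=12
  step 8: row=12, L[12]='a', prepend. Next row=LF[12]=3
  step 9: row=3, L[3]='t', prepend. Next row=LF[3]=16
  step 10: row=16, L[16]='s', prepend. Next row=LF[16]=14
  step 11: row=14, L[14]='r', prepend. Next row=LF[14]=13
  step 12: row=13, L[13]='e', prepend. Next row=LF[13]=6
  step 13: row=6, L[6]='d', prepend. Next row=LF[6]=4
  step 14: row=4, L[4]='n', prepend. Next row=LF[4]=11
  step 15: row=11, L[11]='u', prepend. Next row=LF[11]=17
  step 16: row=17, L[17]='s', prepend. Next row=LF[17]=15
  step 17: row=15, L[15]='i', prepend. Next row=LF[15]=8
  step 18: row=8, L[8]='m', prepend. Next row=LF[8]=9
Reversed output: misunderstandin15$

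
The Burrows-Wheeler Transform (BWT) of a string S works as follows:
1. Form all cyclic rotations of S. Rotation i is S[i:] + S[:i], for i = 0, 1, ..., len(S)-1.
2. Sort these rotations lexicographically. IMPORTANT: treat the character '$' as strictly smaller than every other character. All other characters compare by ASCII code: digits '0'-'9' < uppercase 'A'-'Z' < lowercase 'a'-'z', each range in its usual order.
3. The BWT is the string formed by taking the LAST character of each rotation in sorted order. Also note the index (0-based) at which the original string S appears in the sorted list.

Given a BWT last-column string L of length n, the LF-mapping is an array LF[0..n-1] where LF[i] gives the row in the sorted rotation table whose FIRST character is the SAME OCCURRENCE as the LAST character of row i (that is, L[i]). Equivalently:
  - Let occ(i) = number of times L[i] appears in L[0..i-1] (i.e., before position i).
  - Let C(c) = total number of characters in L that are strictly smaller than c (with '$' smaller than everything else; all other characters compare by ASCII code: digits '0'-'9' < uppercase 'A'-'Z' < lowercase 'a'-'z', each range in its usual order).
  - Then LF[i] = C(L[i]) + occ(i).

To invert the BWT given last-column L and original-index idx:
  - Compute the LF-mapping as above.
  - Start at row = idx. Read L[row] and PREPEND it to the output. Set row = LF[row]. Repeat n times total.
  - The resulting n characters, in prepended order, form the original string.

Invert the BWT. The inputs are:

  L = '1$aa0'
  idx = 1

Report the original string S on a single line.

LF mapping: 2 0 3 4 1
Walk LF starting at row 1, prepending L[row]:
  step 1: row=1, L[1]='$', prepend. Next row=LF[1]=0
  step 2: row=0, L[0]='1', prepend. Next row=LF[0]=2
  step 3: row=2, L[2]='a', prepend. Next row=LF[2]=3
  step 4: row=3, L[3]='a', prepend. Next row=LF[3]=4
  step 5: row=4, L[4]='0', prepend. Next row=LF[4]=1
Reversed output: 0aa1$

Answer: 0aa1$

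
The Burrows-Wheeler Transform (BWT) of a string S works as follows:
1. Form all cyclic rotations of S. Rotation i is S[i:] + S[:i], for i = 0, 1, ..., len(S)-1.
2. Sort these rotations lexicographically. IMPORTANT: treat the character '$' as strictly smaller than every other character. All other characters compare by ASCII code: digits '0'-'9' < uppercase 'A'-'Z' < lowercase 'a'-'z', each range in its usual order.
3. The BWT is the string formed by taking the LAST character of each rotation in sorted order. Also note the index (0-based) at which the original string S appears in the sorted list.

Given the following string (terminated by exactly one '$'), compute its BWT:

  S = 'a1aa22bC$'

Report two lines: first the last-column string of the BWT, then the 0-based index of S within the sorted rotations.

All 9 rotations (rotation i = S[i:]+S[:i]):
  rot[0] = a1aa22bC$
  rot[1] = 1aa22bC$a
  rot[2] = aa22bC$a1
  rot[3] = a22bC$a1a
  rot[4] = 22bC$a1aa
  rot[5] = 2bC$a1aa2
  rot[6] = bC$a1aa22
  rot[7] = C$a1aa22b
  rot[8] = $a1aa22bC
Sorted (with $ < everything):
  sorted[0] = $a1aa22bC  (last char: 'C')
  sorted[1] = 1aa22bC$a  (last char: 'a')
  sorted[2] = 22bC$a1aa  (last char: 'a')
  sorted[3] = 2bC$a1aa2  (last char: '2')
  sorted[4] = C$a1aa22b  (last char: 'b')
  sorted[5] = a1aa22bC$  (last char: '$')
  sorted[6] = a22bC$a1a  (last char: 'a')
  sorted[7] = aa22bC$a1  (last char: '1')
  sorted[8] = bC$a1aa22  (last char: '2')
Last column: Caa2b$a12
Original string S is at sorted index 5

Answer: Caa2b$a12
5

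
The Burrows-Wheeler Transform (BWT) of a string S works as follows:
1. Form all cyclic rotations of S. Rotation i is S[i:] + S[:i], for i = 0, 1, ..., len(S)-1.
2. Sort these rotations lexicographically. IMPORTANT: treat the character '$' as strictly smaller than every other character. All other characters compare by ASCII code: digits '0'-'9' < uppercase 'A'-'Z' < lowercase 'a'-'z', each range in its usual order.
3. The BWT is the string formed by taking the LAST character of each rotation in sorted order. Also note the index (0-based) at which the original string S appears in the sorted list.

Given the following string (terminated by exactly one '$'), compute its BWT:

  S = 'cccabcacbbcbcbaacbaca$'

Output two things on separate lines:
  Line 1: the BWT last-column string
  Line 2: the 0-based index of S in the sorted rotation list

Answer: acbcbaccccacbacbbaabc$
21

Derivation:
All 22 rotations (rotation i = S[i:]+S[:i]):
  rot[0] = cccabcacbbcbcbaacbaca$
  rot[1] = ccabcacbbcbcbaacbaca$c
  rot[2] = cabcacbbcbcbaacbaca$cc
  rot[3] = abcacbbcbcbaacbaca$ccc
  rot[4] = bcacbbcbcbaacbaca$ccca
  rot[5] = cacbbcbcbaacbaca$cccab
  rot[6] = acbbcbcbaacbaca$cccabc
  rot[7] = cbbcbcbaacbaca$cccabca
  rot[8] = bbcbcbaacbaca$cccabcac
  rot[9] = bcbcbaacbaca$cccabcacb
  rot[10] = cbcbaacbaca$cccabcacbb
  rot[11] = bcbaacbaca$cccabcacbbc
  rot[12] = cbaacbaca$cccabcacbbcb
  rot[13] = baacbaca$cccabcacbbcbc
  rot[14] = aacbaca$cccabcacbbcbcb
  rot[15] = acbaca$cccabcacbbcbcba
  rot[16] = cbaca$cccabcacbbcbcbaa
  rot[17] = baca$cccabcacbbcbcbaac
  rot[18] = aca$cccabcacbbcbcbaacb
  rot[19] = ca$cccabcacbbcbcbaacba
  rot[20] = a$cccabcacbbcbcbaacbac
  rot[21] = $cccabcacbbcbcbaacbaca
Sorted (with $ < everything):
  sorted[0] = $cccabcacbbcbcbaacbaca  (last char: 'a')
  sorted[1] = a$cccabcacbbcbcbaacbac  (last char: 'c')
  sorted[2] = aacbaca$cccabcacbbcbcb  (last char: 'b')
  sorted[3] = abcacbbcbcbaacbaca$ccc  (last char: 'c')
  sorted[4] = aca$cccabcacbbcbcbaacb  (last char: 'b')
  sorted[5] = acbaca$cccabcacbbcbcba  (last char: 'a')
  sorted[6] = acbbcbcbaacbaca$cccabc  (last char: 'c')
  sorted[7] = baacbaca$cccabcacbbcbc  (last char: 'c')
  sorted[8] = baca$cccabcacbbcbcbaac  (last char: 'c')
  sorted[9] = bbcbcbaacbaca$cccabcac  (last char: 'c')
  sorted[10] = bcacbbcbcbaacbaca$ccca  (last char: 'a')
  sorted[11] = bcbaacbaca$cccabcacbbc  (last char: 'c')
  sorted[12] = bcbcbaacbaca$cccabcacb  (last char: 'b')
  sorted[13] = ca$cccabcacbbcbcbaacba  (last char: 'a')
  sorted[14] = cabcacbbcbcbaacbaca$cc  (last char: 'c')
  sorted[15] = cacbbcbcbaacbaca$cccab  (last char: 'b')
  sorted[16] = cbaacbaca$cccabcacbbcb  (last char: 'b')
  sorted[17] = cbaca$cccabcacbbcbcbaa  (last char: 'a')
  sorted[18] = cbbcbcbaacbaca$cccabca  (last char: 'a')
  sorted[19] = cbcbaacbaca$cccabcacbb  (last char: 'b')
  sorted[20] = ccabcacbbcbcbaacbaca$c  (last char: 'c')
  sorted[21] = cccabcacbbcbcbaacbaca$  (last char: '$')
Last column: acbcbaccccacbacbbaabc$
Original string S is at sorted index 21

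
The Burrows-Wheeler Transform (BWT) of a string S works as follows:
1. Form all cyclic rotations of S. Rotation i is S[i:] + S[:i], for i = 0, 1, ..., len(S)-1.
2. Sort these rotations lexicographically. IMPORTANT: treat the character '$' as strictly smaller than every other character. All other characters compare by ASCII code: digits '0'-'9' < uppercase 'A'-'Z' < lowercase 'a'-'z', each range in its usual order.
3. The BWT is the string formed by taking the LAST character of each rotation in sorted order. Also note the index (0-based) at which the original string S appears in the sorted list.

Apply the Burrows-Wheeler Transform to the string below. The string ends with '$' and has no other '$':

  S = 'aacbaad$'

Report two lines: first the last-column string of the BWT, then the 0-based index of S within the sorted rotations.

All 8 rotations (rotation i = S[i:]+S[:i]):
  rot[0] = aacbaad$
  rot[1] = acbaad$a
  rot[2] = cbaad$aa
  rot[3] = baad$aac
  rot[4] = aad$aacb
  rot[5] = ad$aacba
  rot[6] = d$aacbaa
  rot[7] = $aacbaad
Sorted (with $ < everything):
  sorted[0] = $aacbaad  (last char: 'd')
  sorted[1] = aacbaad$  (last char: '$')
  sorted[2] = aad$aacb  (last char: 'b')
  sorted[3] = acbaad$a  (last char: 'a')
  sorted[4] = ad$aacba  (last char: 'a')
  sorted[5] = baad$aac  (last char: 'c')
  sorted[6] = cbaad$aa  (last char: 'a')
  sorted[7] = d$aacbaa  (last char: 'a')
Last column: d$baacaa
Original string S is at sorted index 1

Answer: d$baacaa
1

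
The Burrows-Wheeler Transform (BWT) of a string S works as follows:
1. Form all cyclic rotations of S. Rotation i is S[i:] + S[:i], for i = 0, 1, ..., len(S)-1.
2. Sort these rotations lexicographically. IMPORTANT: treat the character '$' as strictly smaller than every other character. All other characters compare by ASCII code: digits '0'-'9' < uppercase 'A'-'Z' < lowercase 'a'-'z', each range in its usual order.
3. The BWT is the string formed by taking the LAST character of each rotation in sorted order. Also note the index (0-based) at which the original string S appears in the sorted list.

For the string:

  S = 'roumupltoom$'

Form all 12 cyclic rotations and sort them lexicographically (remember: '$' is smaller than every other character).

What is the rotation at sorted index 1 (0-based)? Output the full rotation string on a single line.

Answer: ltoom$roumup

Derivation:
All 12 rotations (rotation i = S[i:]+S[:i]):
  rot[0] = roumupltoom$
  rot[1] = oumupltoom$r
  rot[2] = umupltoom$ro
  rot[3] = mupltoom$rou
  rot[4] = upltoom$roum
  rot[5] = pltoom$roumu
  rot[6] = ltoom$roumup
  rot[7] = toom$roumupl
  rot[8] = oom$roumuplt
  rot[9] = om$roumuplto
  rot[10] = m$roumupltoo
  rot[11] = $roumupltoom
Sorted (with $ < everything):
  sorted[0] = $roumupltoom
  sorted[1] = ltoom$roumup
  sorted[2] = m$roumupltoo
  sorted[3] = mupltoom$rou
  sorted[4] = om$roumuplto
  sorted[5] = oom$roumuplt
  sorted[6] = oumupltoom$r
  sorted[7] = pltoom$roumu
  sorted[8] = roumupltoom$
  sorted[9] = toom$roumupl
  sorted[10] = umupltoom$ro
  sorted[11] = upltoom$roum
sorted[1] = ltoom$roumup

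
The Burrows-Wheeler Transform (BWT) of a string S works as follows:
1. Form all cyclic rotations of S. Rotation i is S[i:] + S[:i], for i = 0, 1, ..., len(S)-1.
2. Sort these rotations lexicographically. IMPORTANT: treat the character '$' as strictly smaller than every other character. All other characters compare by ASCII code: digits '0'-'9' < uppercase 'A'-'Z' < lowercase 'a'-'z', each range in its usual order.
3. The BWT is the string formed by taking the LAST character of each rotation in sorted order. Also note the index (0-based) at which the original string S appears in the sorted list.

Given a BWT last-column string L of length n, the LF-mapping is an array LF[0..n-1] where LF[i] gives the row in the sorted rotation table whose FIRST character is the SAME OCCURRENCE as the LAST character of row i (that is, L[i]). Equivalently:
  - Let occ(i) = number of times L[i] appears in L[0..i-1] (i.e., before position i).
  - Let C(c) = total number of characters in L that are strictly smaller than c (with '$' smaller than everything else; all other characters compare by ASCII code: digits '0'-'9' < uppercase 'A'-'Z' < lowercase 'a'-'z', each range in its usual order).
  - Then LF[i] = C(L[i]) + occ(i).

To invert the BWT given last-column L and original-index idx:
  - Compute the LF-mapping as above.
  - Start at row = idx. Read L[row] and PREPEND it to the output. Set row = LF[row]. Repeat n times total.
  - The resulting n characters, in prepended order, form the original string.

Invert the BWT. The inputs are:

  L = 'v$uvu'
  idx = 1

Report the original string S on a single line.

LF mapping: 3 0 1 4 2
Walk LF starting at row 1, prepending L[row]:
  step 1: row=1, L[1]='$', prepend. Next row=LF[1]=0
  step 2: row=0, L[0]='v', prepend. Next row=LF[0]=3
  step 3: row=3, L[3]='v', prepend. Next row=LF[3]=4
  step 4: row=4, L[4]='u', prepend. Next row=LF[4]=2
  step 5: row=2, L[2]='u', prepend. Next row=LF[2]=1
Reversed output: uuvv$

Answer: uuvv$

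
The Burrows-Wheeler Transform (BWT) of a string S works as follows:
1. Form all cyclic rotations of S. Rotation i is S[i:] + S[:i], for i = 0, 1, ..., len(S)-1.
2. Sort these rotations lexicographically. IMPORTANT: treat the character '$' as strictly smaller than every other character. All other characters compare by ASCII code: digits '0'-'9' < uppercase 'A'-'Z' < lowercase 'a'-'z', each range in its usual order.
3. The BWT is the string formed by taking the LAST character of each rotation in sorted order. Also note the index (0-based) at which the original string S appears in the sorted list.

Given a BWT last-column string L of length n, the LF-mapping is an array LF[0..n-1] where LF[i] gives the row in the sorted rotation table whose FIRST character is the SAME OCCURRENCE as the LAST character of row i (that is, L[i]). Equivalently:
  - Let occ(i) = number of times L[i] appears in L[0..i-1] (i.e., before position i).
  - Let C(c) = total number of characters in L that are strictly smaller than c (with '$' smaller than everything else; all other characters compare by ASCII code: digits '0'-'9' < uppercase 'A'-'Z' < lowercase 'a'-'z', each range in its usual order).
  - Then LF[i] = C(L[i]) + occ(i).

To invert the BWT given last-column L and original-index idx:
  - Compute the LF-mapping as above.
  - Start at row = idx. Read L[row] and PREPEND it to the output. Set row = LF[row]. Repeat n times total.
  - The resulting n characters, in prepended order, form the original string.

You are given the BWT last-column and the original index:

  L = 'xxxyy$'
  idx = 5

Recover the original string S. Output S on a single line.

LF mapping: 1 2 3 4 5 0
Walk LF starting at row 5, prepending L[row]:
  step 1: row=5, L[5]='$', prepend. Next row=LF[5]=0
  step 2: row=0, L[0]='x', prepend. Next row=LF[0]=1
  step 3: row=1, L[1]='x', prepend. Next row=LF[1]=2
  step 4: row=2, L[2]='x', prepend. Next row=LF[2]=3
  step 5: row=3, L[3]='y', prepend. Next row=LF[3]=4
  step 6: row=4, L[4]='y', prepend. Next row=LF[4]=5
Reversed output: yyxxx$

Answer: yyxxx$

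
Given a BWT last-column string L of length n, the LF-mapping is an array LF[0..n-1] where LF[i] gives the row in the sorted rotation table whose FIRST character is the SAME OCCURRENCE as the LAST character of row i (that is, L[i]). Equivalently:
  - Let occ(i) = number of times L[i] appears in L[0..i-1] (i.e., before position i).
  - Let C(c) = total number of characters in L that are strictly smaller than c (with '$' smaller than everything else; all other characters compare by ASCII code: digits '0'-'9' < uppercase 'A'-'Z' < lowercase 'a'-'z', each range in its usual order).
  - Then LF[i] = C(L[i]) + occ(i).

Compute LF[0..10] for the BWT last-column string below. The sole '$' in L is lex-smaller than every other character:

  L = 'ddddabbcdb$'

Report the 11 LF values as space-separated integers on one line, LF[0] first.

Char counts: '$':1, 'a':1, 'b':3, 'c':1, 'd':5
C (first-col start): C('$')=0, C('a')=1, C('b')=2, C('c')=5, C('d')=6
L[0]='d': occ=0, LF[0]=C('d')+0=6+0=6
L[1]='d': occ=1, LF[1]=C('d')+1=6+1=7
L[2]='d': occ=2, LF[2]=C('d')+2=6+2=8
L[3]='d': occ=3, LF[3]=C('d')+3=6+3=9
L[4]='a': occ=0, LF[4]=C('a')+0=1+0=1
L[5]='b': occ=0, LF[5]=C('b')+0=2+0=2
L[6]='b': occ=1, LF[6]=C('b')+1=2+1=3
L[7]='c': occ=0, LF[7]=C('c')+0=5+0=5
L[8]='d': occ=4, LF[8]=C('d')+4=6+4=10
L[9]='b': occ=2, LF[9]=C('b')+2=2+2=4
L[10]='$': occ=0, LF[10]=C('$')+0=0+0=0

Answer: 6 7 8 9 1 2 3 5 10 4 0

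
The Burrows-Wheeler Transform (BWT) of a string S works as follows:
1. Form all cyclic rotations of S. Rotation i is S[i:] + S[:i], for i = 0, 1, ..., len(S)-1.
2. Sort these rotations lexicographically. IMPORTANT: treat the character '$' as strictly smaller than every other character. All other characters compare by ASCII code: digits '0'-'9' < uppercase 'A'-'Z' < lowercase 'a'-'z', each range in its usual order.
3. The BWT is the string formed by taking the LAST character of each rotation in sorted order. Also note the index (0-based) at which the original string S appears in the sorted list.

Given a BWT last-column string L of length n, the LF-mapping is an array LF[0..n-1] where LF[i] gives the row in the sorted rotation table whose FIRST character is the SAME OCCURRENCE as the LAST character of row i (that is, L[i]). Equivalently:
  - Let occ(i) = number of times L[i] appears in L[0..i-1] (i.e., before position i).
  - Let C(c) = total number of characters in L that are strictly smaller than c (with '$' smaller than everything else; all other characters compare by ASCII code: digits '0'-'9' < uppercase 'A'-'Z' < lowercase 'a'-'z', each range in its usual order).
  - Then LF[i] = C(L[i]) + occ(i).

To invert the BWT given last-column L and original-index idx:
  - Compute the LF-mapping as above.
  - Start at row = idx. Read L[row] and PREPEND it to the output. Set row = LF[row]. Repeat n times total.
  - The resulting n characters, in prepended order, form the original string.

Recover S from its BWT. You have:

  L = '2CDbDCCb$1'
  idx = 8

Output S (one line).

LF mapping: 2 3 6 8 7 4 5 9 0 1
Walk LF starting at row 8, prepending L[row]:
  step 1: row=8, L[8]='$', prepend. Next row=LF[8]=0
  step 2: row=0, L[0]='2', prepend. Next row=LF[0]=2
  step 3: row=2, L[2]='D', prepend. Next row=LF[2]=6
  step 4: row=6, L[6]='C', prepend. Next row=LF[6]=5
  step 5: row=5, L[5]='C', prepend. Next row=LF[5]=4
  step 6: row=4, L[4]='D', prepend. Next row=LF[4]=7
  step 7: row=7, L[7]='b', prepend. Next row=LF[7]=9
  step 8: row=9, L[9]='1', prepend. Next row=LF[9]=1
  step 9: row=1, L[1]='C', prepend. Next row=LF[1]=3
  step 10: row=3, L[3]='b', prepend. Next row=LF[3]=8
Reversed output: bC1bDCCD2$

Answer: bC1bDCCD2$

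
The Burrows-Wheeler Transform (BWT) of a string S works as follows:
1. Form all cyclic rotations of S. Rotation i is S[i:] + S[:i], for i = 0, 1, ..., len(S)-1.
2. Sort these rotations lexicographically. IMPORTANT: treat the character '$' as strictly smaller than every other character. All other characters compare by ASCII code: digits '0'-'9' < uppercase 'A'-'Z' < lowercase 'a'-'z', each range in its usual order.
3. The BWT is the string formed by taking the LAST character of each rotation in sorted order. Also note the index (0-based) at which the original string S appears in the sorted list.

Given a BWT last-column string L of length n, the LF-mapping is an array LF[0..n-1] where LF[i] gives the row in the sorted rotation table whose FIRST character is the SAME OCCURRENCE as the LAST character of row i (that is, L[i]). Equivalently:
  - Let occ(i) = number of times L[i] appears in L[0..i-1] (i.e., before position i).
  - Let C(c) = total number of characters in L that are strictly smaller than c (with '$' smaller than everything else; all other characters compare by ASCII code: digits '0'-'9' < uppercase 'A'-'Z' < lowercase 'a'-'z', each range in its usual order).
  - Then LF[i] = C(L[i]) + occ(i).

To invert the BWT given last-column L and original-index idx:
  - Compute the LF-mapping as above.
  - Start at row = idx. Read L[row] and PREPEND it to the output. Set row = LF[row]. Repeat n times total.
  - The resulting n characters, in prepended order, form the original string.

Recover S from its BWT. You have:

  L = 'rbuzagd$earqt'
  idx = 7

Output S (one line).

Answer: quartzbadger$

Derivation:
LF mapping: 8 3 11 12 1 6 4 0 5 2 9 7 10
Walk LF starting at row 7, prepending L[row]:
  step 1: row=7, L[7]='$', prepend. Next row=LF[7]=0
  step 2: row=0, L[0]='r', prepend. Next row=LF[0]=8
  step 3: row=8, L[8]='e', prepend. Next row=LF[8]=5
  step 4: row=5, L[5]='g', prepend. Next row=LF[5]=6
  step 5: row=6, L[6]='d', prepend. Next row=LF[6]=4
  step 6: row=4, L[4]='a', prepend. Next row=LF[4]=1
  step 7: row=1, L[1]='b', prepend. Next row=LF[1]=3
  step 8: row=3, L[3]='z', prepend. Next row=LF[3]=12
  step 9: row=12, L[12]='t', prepend. Next row=LF[12]=10
  step 10: row=10, L[10]='r', prepend. Next row=LF[10]=9
  step 11: row=9, L[9]='a', prepend. Next row=LF[9]=2
  step 12: row=2, L[2]='u', prepend. Next row=LF[2]=11
  step 13: row=11, L[11]='q', prepend. Next row=LF[11]=7
Reversed output: quartzbadger$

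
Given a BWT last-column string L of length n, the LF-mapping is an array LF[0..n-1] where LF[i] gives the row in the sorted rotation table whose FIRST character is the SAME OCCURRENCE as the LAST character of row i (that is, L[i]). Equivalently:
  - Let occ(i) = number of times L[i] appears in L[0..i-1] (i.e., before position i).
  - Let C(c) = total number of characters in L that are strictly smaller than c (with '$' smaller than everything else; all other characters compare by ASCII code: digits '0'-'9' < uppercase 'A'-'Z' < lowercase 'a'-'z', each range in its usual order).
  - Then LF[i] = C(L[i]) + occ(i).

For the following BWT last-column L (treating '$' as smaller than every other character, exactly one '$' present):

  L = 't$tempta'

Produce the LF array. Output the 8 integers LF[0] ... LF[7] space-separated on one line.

Answer: 5 0 6 2 3 4 7 1

Derivation:
Char counts: '$':1, 'a':1, 'e':1, 'm':1, 'p':1, 't':3
C (first-col start): C('$')=0, C('a')=1, C('e')=2, C('m')=3, C('p')=4, C('t')=5
L[0]='t': occ=0, LF[0]=C('t')+0=5+0=5
L[1]='$': occ=0, LF[1]=C('$')+0=0+0=0
L[2]='t': occ=1, LF[2]=C('t')+1=5+1=6
L[3]='e': occ=0, LF[3]=C('e')+0=2+0=2
L[4]='m': occ=0, LF[4]=C('m')+0=3+0=3
L[5]='p': occ=0, LF[5]=C('p')+0=4+0=4
L[6]='t': occ=2, LF[6]=C('t')+2=5+2=7
L[7]='a': occ=0, LF[7]=C('a')+0=1+0=1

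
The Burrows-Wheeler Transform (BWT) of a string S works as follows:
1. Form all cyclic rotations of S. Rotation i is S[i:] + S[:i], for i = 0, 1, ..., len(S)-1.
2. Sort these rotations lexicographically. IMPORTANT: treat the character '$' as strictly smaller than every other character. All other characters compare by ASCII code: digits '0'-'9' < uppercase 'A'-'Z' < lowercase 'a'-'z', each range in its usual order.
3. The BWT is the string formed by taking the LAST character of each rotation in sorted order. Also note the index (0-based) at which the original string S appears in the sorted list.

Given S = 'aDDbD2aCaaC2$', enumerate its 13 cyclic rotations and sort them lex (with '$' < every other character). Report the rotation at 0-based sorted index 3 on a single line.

All 13 rotations (rotation i = S[i:]+S[:i]):
  rot[0] = aDDbD2aCaaC2$
  rot[1] = DDbD2aCaaC2$a
  rot[2] = DbD2aCaaC2$aD
  rot[3] = bD2aCaaC2$aDD
  rot[4] = D2aCaaC2$aDDb
  rot[5] = 2aCaaC2$aDDbD
  rot[6] = aCaaC2$aDDbD2
  rot[7] = CaaC2$aDDbD2a
  rot[8] = aaC2$aDDbD2aC
  rot[9] = aC2$aDDbD2aCa
  rot[10] = C2$aDDbD2aCaa
  rot[11] = 2$aDDbD2aCaaC
  rot[12] = $aDDbD2aCaaC2
Sorted (with $ < everything):
  sorted[0] = $aDDbD2aCaaC2
  sorted[1] = 2$aDDbD2aCaaC
  sorted[2] = 2aCaaC2$aDDbD
  sorted[3] = C2$aDDbD2aCaa
  sorted[4] = CaaC2$aDDbD2a
  sorted[5] = D2aCaaC2$aDDb
  sorted[6] = DDbD2aCaaC2$a
  sorted[7] = DbD2aCaaC2$aD
  sorted[8] = aC2$aDDbD2aCa
  sorted[9] = aCaaC2$aDDbD2
  sorted[10] = aDDbD2aCaaC2$
  sorted[11] = aaC2$aDDbD2aC
  sorted[12] = bD2aCaaC2$aDD
sorted[3] = C2$aDDbD2aCaa

Answer: C2$aDDbD2aCaa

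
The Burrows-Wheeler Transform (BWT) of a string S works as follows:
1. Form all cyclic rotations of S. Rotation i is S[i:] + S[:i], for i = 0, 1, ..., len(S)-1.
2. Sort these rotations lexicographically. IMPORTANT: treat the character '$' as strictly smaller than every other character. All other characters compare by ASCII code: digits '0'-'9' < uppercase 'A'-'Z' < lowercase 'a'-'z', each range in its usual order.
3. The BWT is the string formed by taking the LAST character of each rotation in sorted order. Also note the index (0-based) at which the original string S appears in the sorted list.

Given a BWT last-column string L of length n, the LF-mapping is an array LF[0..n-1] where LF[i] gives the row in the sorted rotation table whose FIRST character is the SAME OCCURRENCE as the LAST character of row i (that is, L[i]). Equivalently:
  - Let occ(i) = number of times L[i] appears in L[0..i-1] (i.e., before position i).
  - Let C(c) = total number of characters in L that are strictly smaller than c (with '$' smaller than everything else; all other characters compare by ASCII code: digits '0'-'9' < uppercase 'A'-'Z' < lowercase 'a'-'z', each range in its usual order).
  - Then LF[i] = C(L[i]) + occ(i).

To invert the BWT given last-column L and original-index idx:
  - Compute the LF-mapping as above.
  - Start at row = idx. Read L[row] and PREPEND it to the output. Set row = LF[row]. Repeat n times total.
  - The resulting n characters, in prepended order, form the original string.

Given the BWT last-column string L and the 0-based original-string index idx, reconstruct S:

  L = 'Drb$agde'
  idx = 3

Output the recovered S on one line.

Answer: badgerD$

Derivation:
LF mapping: 1 7 3 0 2 6 4 5
Walk LF starting at row 3, prepending L[row]:
  step 1: row=3, L[3]='$', prepend. Next row=LF[3]=0
  step 2: row=0, L[0]='D', prepend. Next row=LF[0]=1
  step 3: row=1, L[1]='r', prepend. Next row=LF[1]=7
  step 4: row=7, L[7]='e', prepend. Next row=LF[7]=5
  step 5: row=5, L[5]='g', prepend. Next row=LF[5]=6
  step 6: row=6, L[6]='d', prepend. Next row=LF[6]=4
  step 7: row=4, L[4]='a', prepend. Next row=LF[4]=2
  step 8: row=2, L[2]='b', prepend. Next row=LF[2]=3
Reversed output: badgerD$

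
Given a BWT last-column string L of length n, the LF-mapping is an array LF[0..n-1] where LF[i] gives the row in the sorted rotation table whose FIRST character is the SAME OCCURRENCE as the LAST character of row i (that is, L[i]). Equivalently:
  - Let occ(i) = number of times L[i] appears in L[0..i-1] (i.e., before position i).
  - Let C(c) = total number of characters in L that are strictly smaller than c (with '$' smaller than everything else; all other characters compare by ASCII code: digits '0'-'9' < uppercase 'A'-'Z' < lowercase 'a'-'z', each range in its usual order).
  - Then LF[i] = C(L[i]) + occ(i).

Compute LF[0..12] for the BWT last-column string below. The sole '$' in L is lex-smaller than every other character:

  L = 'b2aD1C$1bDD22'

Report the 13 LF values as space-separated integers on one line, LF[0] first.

Answer: 11 3 10 7 1 6 0 2 12 8 9 4 5

Derivation:
Char counts: '$':1, '1':2, '2':3, 'C':1, 'D':3, 'a':1, 'b':2
C (first-col start): C('$')=0, C('1')=1, C('2')=3, C('C')=6, C('D')=7, C('a')=10, C('b')=11
L[0]='b': occ=0, LF[0]=C('b')+0=11+0=11
L[1]='2': occ=0, LF[1]=C('2')+0=3+0=3
L[2]='a': occ=0, LF[2]=C('a')+0=10+0=10
L[3]='D': occ=0, LF[3]=C('D')+0=7+0=7
L[4]='1': occ=0, LF[4]=C('1')+0=1+0=1
L[5]='C': occ=0, LF[5]=C('C')+0=6+0=6
L[6]='$': occ=0, LF[6]=C('$')+0=0+0=0
L[7]='1': occ=1, LF[7]=C('1')+1=1+1=2
L[8]='b': occ=1, LF[8]=C('b')+1=11+1=12
L[9]='D': occ=1, LF[9]=C('D')+1=7+1=8
L[10]='D': occ=2, LF[10]=C('D')+2=7+2=9
L[11]='2': occ=1, LF[11]=C('2')+1=3+1=4
L[12]='2': occ=2, LF[12]=C('2')+2=3+2=5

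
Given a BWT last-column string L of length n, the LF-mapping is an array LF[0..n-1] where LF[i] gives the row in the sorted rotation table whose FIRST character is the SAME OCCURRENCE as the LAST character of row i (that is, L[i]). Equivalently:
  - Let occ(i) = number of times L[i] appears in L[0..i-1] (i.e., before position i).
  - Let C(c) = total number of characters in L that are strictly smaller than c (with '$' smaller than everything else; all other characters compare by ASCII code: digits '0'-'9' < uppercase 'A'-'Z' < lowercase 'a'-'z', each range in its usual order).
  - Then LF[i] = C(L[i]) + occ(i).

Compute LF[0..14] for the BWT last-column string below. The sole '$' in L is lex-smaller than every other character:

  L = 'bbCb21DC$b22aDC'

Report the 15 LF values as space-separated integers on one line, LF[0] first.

Char counts: '$':1, '1':1, '2':3, 'C':3, 'D':2, 'a':1, 'b':4
C (first-col start): C('$')=0, C('1')=1, C('2')=2, C('C')=5, C('D')=8, C('a')=10, C('b')=11
L[0]='b': occ=0, LF[0]=C('b')+0=11+0=11
L[1]='b': occ=1, LF[1]=C('b')+1=11+1=12
L[2]='C': occ=0, LF[2]=C('C')+0=5+0=5
L[3]='b': occ=2, LF[3]=C('b')+2=11+2=13
L[4]='2': occ=0, LF[4]=C('2')+0=2+0=2
L[5]='1': occ=0, LF[5]=C('1')+0=1+0=1
L[6]='D': occ=0, LF[6]=C('D')+0=8+0=8
L[7]='C': occ=1, LF[7]=C('C')+1=5+1=6
L[8]='$': occ=0, LF[8]=C('$')+0=0+0=0
L[9]='b': occ=3, LF[9]=C('b')+3=11+3=14
L[10]='2': occ=1, LF[10]=C('2')+1=2+1=3
L[11]='2': occ=2, LF[11]=C('2')+2=2+2=4
L[12]='a': occ=0, LF[12]=C('a')+0=10+0=10
L[13]='D': occ=1, LF[13]=C('D')+1=8+1=9
L[14]='C': occ=2, LF[14]=C('C')+2=5+2=7

Answer: 11 12 5 13 2 1 8 6 0 14 3 4 10 9 7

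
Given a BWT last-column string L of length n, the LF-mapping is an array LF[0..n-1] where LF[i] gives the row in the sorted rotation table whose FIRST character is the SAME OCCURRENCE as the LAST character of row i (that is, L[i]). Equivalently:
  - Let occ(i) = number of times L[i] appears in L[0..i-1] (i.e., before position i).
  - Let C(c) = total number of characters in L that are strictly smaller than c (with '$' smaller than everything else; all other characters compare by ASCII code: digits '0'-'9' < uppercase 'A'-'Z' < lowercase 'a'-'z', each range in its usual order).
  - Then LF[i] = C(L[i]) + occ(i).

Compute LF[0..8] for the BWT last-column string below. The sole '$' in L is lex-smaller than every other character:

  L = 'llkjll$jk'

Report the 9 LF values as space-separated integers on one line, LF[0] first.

Answer: 5 6 3 1 7 8 0 2 4

Derivation:
Char counts: '$':1, 'j':2, 'k':2, 'l':4
C (first-col start): C('$')=0, C('j')=1, C('k')=3, C('l')=5
L[0]='l': occ=0, LF[0]=C('l')+0=5+0=5
L[1]='l': occ=1, LF[1]=C('l')+1=5+1=6
L[2]='k': occ=0, LF[2]=C('k')+0=3+0=3
L[3]='j': occ=0, LF[3]=C('j')+0=1+0=1
L[4]='l': occ=2, LF[4]=C('l')+2=5+2=7
L[5]='l': occ=3, LF[5]=C('l')+3=5+3=8
L[6]='$': occ=0, LF[6]=C('$')+0=0+0=0
L[7]='j': occ=1, LF[7]=C('j')+1=1+1=2
L[8]='k': occ=1, LF[8]=C('k')+1=3+1=4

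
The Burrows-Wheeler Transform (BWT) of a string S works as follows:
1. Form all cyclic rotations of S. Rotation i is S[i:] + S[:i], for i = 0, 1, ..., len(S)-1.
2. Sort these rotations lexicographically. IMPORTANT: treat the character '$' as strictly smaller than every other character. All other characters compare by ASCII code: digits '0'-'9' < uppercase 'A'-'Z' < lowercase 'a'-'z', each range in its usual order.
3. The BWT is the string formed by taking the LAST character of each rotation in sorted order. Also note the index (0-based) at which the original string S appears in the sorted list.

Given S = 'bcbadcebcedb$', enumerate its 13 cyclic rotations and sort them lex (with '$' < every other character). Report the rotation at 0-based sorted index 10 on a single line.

Answer: dcebcedb$bcba

Derivation:
All 13 rotations (rotation i = S[i:]+S[:i]):
  rot[0] = bcbadcebcedb$
  rot[1] = cbadcebcedb$b
  rot[2] = badcebcedb$bc
  rot[3] = adcebcedb$bcb
  rot[4] = dcebcedb$bcba
  rot[5] = cebcedb$bcbad
  rot[6] = ebcedb$bcbadc
  rot[7] = bcedb$bcbadce
  rot[8] = cedb$bcbadceb
  rot[9] = edb$bcbadcebc
  rot[10] = db$bcbadcebce
  rot[11] = b$bcbadcebced
  rot[12] = $bcbadcebcedb
Sorted (with $ < everything):
  sorted[0] = $bcbadcebcedb
  sorted[1] = adcebcedb$bcb
  sorted[2] = b$bcbadcebced
  sorted[3] = badcebcedb$bc
  sorted[4] = bcbadcebcedb$
  sorted[5] = bcedb$bcbadce
  sorted[6] = cbadcebcedb$b
  sorted[7] = cebcedb$bcbad
  sorted[8] = cedb$bcbadceb
  sorted[9] = db$bcbadcebce
  sorted[10] = dcebcedb$bcba
  sorted[11] = ebcedb$bcbadc
  sorted[12] = edb$bcbadcebc
sorted[10] = dcebcedb$bcba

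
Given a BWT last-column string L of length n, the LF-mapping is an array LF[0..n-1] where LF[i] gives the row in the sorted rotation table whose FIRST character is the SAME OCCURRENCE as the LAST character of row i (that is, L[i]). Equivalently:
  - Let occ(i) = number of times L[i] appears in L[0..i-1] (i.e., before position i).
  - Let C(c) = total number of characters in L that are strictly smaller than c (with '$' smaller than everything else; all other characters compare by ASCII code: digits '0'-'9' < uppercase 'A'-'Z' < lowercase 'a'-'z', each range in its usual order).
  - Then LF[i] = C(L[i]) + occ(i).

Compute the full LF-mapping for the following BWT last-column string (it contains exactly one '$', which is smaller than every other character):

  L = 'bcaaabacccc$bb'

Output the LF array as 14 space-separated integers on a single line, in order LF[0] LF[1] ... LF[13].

Answer: 5 9 1 2 3 6 4 10 11 12 13 0 7 8

Derivation:
Char counts: '$':1, 'a':4, 'b':4, 'c':5
C (first-col start): C('$')=0, C('a')=1, C('b')=5, C('c')=9
L[0]='b': occ=0, LF[0]=C('b')+0=5+0=5
L[1]='c': occ=0, LF[1]=C('c')+0=9+0=9
L[2]='a': occ=0, LF[2]=C('a')+0=1+0=1
L[3]='a': occ=1, LF[3]=C('a')+1=1+1=2
L[4]='a': occ=2, LF[4]=C('a')+2=1+2=3
L[5]='b': occ=1, LF[5]=C('b')+1=5+1=6
L[6]='a': occ=3, LF[6]=C('a')+3=1+3=4
L[7]='c': occ=1, LF[7]=C('c')+1=9+1=10
L[8]='c': occ=2, LF[8]=C('c')+2=9+2=11
L[9]='c': occ=3, LF[9]=C('c')+3=9+3=12
L[10]='c': occ=4, LF[10]=C('c')+4=9+4=13
L[11]='$': occ=0, LF[11]=C('$')+0=0+0=0
L[12]='b': occ=2, LF[12]=C('b')+2=5+2=7
L[13]='b': occ=3, LF[13]=C('b')+3=5+3=8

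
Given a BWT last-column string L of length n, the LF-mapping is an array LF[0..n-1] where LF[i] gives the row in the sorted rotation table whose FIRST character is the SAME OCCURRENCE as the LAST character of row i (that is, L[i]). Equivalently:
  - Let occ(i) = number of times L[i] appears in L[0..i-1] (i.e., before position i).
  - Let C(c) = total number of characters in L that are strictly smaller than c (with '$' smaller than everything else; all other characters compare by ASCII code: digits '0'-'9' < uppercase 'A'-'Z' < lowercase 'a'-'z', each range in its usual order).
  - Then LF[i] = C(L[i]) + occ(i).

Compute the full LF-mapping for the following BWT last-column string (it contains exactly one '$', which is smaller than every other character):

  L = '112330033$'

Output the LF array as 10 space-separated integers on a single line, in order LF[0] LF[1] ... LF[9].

Answer: 3 4 5 6 7 1 2 8 9 0

Derivation:
Char counts: '$':1, '0':2, '1':2, '2':1, '3':4
C (first-col start): C('$')=0, C('0')=1, C('1')=3, C('2')=5, C('3')=6
L[0]='1': occ=0, LF[0]=C('1')+0=3+0=3
L[1]='1': occ=1, LF[1]=C('1')+1=3+1=4
L[2]='2': occ=0, LF[2]=C('2')+0=5+0=5
L[3]='3': occ=0, LF[3]=C('3')+0=6+0=6
L[4]='3': occ=1, LF[4]=C('3')+1=6+1=7
L[5]='0': occ=0, LF[5]=C('0')+0=1+0=1
L[6]='0': occ=1, LF[6]=C('0')+1=1+1=2
L[7]='3': occ=2, LF[7]=C('3')+2=6+2=8
L[8]='3': occ=3, LF[8]=C('3')+3=6+3=9
L[9]='$': occ=0, LF[9]=C('$')+0=0+0=0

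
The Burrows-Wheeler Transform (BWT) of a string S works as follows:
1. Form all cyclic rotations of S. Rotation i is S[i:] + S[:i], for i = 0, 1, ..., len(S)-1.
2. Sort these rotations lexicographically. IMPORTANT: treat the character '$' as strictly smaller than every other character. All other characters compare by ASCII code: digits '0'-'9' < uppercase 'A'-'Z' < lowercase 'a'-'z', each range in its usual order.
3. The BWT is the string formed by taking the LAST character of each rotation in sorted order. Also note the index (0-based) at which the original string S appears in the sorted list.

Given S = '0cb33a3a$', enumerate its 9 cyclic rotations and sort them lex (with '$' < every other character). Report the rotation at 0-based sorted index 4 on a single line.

All 9 rotations (rotation i = S[i:]+S[:i]):
  rot[0] = 0cb33a3a$
  rot[1] = cb33a3a$0
  rot[2] = b33a3a$0c
  rot[3] = 33a3a$0cb
  rot[4] = 3a3a$0cb3
  rot[5] = a3a$0cb33
  rot[6] = 3a$0cb33a
  rot[7] = a$0cb33a3
  rot[8] = $0cb33a3a
Sorted (with $ < everything):
  sorted[0] = $0cb33a3a
  sorted[1] = 0cb33a3a$
  sorted[2] = 33a3a$0cb
  sorted[3] = 3a$0cb33a
  sorted[4] = 3a3a$0cb3
  sorted[5] = a$0cb33a3
  sorted[6] = a3a$0cb33
  sorted[7] = b33a3a$0c
  sorted[8] = cb33a3a$0
sorted[4] = 3a3a$0cb3

Answer: 3a3a$0cb3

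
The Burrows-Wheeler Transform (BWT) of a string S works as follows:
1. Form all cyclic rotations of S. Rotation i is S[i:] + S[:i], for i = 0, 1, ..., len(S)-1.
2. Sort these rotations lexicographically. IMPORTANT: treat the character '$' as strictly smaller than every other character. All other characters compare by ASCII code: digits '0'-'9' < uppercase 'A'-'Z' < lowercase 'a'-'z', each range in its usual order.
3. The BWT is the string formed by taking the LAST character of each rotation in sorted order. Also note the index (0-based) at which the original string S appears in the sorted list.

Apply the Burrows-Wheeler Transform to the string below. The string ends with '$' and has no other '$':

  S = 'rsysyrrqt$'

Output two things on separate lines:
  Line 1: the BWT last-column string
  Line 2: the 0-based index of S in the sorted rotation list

Answer: trry$yrqss
4

Derivation:
All 10 rotations (rotation i = S[i:]+S[:i]):
  rot[0] = rsysyrrqt$
  rot[1] = sysyrrqt$r
  rot[2] = ysyrrqt$rs
  rot[3] = syrrqt$rsy
  rot[4] = yrrqt$rsys
  rot[5] = rrqt$rsysy
  rot[6] = rqt$rsysyr
  rot[7] = qt$rsysyrr
  rot[8] = t$rsysyrrq
  rot[9] = $rsysyrrqt
Sorted (with $ < everything):
  sorted[0] = $rsysyrrqt  (last char: 't')
  sorted[1] = qt$rsysyrr  (last char: 'r')
  sorted[2] = rqt$rsysyr  (last char: 'r')
  sorted[3] = rrqt$rsysy  (last char: 'y')
  sorted[4] = rsysyrrqt$  (last char: '$')
  sorted[5] = syrrqt$rsy  (last char: 'y')
  sorted[6] = sysyrrqt$r  (last char: 'r')
  sorted[7] = t$rsysyrrq  (last char: 'q')
  sorted[8] = yrrqt$rsys  (last char: 's')
  sorted[9] = ysyrrqt$rs  (last char: 's')
Last column: trry$yrqss
Original string S is at sorted index 4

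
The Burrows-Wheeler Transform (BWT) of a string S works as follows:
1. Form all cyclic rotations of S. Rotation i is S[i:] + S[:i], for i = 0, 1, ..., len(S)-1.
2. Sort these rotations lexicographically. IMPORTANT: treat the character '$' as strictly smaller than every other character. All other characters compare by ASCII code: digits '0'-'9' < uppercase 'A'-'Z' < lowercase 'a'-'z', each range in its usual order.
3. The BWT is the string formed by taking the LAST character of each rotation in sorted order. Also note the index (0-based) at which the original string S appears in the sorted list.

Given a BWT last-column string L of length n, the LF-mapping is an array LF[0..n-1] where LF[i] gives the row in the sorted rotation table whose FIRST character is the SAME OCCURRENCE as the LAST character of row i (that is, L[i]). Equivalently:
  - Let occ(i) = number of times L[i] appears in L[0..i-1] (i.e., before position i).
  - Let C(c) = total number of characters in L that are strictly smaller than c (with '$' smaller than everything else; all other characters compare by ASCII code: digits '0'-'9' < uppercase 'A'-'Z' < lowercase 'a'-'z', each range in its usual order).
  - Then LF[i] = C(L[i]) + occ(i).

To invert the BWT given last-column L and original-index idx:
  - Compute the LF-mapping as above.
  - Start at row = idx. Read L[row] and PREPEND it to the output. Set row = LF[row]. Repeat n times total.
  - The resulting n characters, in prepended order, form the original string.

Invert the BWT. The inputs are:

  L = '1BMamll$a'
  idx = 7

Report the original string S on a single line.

Answer: llamaMB1$

Derivation:
LF mapping: 1 2 3 4 8 6 7 0 5
Walk LF starting at row 7, prepending L[row]:
  step 1: row=7, L[7]='$', prepend. Next row=LF[7]=0
  step 2: row=0, L[0]='1', prepend. Next row=LF[0]=1
  step 3: row=1, L[1]='B', prepend. Next row=LF[1]=2
  step 4: row=2, L[2]='M', prepend. Next row=LF[2]=3
  step 5: row=3, L[3]='a', prepend. Next row=LF[3]=4
  step 6: row=4, L[4]='m', prepend. Next row=LF[4]=8
  step 7: row=8, L[8]='a', prepend. Next row=LF[8]=5
  step 8: row=5, L[5]='l', prepend. Next row=LF[5]=6
  step 9: row=6, L[6]='l', prepend. Next row=LF[6]=7
Reversed output: llamaMB1$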